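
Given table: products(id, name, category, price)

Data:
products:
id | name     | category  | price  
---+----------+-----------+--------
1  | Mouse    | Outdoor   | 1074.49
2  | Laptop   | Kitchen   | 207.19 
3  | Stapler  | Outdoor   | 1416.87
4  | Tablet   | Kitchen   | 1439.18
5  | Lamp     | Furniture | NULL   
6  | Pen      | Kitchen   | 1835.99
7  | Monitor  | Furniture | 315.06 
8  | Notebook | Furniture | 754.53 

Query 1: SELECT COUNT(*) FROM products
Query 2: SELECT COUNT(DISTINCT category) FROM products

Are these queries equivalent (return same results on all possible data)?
No, not equivalent

Query 1 returns: [(8,)]
Query 2 returns: [(3,)]

Reason: COUNT(*) counts rows, COUNT(DISTINCT category) counts unique categorys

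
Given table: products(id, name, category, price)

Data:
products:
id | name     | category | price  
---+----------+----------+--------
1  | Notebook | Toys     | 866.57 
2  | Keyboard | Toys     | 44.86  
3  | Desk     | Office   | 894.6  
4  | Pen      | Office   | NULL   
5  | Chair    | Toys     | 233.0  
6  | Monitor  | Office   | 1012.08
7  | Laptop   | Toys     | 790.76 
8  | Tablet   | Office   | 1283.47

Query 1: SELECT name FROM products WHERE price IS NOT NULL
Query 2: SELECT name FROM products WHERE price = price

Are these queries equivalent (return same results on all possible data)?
Yes, equivalent

Both queries return: [('Chair',), ('Desk',), ('Keyboard',), ('Laptop',), ('Monitor',), ('Notebook',), ('Tablet',)]

Reason: IS NOT NULL vs self-equality (both exclude NULLs)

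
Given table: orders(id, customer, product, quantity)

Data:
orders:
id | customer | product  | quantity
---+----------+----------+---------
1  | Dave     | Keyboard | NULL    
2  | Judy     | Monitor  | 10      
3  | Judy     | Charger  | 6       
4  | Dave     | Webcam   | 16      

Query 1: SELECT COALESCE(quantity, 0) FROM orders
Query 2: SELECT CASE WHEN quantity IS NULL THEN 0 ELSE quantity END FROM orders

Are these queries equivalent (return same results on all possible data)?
Yes, equivalent

Both queries return: [(0,), (6,), (10,), (16,)]

Reason: COALESCE vs CASE for NULL handling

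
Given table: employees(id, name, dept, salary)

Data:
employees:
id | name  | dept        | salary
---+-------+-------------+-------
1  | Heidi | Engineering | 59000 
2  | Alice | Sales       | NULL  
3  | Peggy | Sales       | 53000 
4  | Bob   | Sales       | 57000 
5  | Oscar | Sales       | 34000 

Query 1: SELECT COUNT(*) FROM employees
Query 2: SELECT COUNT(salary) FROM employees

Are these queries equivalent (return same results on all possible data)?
No, not equivalent

Query 1 returns: [(5,)]
Query 2 returns: [(4,)]

Reason: COUNT(*) includes NULLs, COUNT(column) excludes them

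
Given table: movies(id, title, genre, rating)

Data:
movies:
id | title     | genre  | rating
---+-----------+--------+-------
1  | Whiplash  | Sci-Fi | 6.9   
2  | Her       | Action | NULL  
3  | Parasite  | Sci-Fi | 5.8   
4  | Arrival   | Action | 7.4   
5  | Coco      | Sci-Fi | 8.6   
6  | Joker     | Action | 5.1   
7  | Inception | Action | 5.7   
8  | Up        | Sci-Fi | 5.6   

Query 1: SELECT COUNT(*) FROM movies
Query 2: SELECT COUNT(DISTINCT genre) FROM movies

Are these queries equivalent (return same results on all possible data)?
No, not equivalent

Query 1 returns: [(8,)]
Query 2 returns: [(2,)]

Reason: COUNT(*) counts rows, COUNT(DISTINCT genre) counts unique genres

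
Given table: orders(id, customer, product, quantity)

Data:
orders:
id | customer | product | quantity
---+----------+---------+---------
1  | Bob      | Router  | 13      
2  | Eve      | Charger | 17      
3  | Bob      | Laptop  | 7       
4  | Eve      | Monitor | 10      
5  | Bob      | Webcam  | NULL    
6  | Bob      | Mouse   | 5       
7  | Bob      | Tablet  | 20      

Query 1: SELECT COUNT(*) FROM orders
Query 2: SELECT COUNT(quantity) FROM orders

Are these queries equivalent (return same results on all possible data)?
No, not equivalent

Query 1 returns: [(7,)]
Query 2 returns: [(6,)]

Reason: COUNT(*) includes NULLs, COUNT(column) excludes them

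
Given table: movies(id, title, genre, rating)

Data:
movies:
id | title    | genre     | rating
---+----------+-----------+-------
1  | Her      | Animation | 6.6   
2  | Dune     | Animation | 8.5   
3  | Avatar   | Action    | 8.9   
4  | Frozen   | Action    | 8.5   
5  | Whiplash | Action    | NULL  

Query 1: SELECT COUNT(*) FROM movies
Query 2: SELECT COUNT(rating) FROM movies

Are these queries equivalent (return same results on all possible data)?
No, not equivalent

Query 1 returns: [(5,)]
Query 2 returns: [(4,)]

Reason: COUNT(*) includes NULLs, COUNT(column) excludes them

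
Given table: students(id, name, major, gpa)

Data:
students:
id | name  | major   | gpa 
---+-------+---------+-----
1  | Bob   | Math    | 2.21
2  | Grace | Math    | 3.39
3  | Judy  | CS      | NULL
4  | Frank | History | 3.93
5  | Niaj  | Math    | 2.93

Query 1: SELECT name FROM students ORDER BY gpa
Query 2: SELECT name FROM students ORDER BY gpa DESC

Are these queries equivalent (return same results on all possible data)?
No, not equivalent

Query 1 returns: [('Judy',), ('Bob',), ('Niaj',), ('Grace',), ('Frank',)]
Query 2 returns: [('Frank',), ('Grace',), ('Niaj',), ('Bob',), ('Judy',)]

Reason: ASC vs DESC gives opposite ordering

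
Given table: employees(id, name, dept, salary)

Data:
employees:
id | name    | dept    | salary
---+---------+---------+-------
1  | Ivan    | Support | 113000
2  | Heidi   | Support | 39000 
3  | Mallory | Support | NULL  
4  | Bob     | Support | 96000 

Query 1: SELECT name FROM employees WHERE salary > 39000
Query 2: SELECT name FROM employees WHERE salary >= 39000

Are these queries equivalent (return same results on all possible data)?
No, not equivalent

Query 1 returns: [('Ivan',), ('Bob',)]
Query 2 returns: [('Ivan',), ('Heidi',), ('Bob',)]

Reason: > vs >= gives different results when salary = 39000 exists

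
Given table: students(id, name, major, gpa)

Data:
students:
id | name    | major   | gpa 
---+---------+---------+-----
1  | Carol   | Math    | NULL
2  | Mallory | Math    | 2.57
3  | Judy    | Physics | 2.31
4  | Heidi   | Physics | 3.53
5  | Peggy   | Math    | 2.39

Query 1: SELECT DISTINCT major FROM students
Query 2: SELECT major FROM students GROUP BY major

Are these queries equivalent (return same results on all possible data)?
Yes, equivalent

Both queries return: [('Math',), ('Physics',)]

Reason: Both get unique majors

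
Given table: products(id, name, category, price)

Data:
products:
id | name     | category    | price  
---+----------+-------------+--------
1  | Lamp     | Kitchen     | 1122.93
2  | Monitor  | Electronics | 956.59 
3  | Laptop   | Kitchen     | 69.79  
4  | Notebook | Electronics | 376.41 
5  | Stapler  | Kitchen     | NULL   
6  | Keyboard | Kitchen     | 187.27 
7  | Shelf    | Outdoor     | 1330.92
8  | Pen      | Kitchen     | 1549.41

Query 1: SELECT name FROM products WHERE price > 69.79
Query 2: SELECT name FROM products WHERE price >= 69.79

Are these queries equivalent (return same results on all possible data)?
No, not equivalent

Query 1 returns: [('Lamp',), ('Monitor',), ('Notebook',), ('Keyboard',), ('Shelf',), ('Pen',)]
Query 2 returns: [('Lamp',), ('Monitor',), ('Laptop',), ('Notebook',), ('Keyboard',), ('Shelf',), ('Pen',)]

Reason: > vs >= gives different results when price = 69.79 exists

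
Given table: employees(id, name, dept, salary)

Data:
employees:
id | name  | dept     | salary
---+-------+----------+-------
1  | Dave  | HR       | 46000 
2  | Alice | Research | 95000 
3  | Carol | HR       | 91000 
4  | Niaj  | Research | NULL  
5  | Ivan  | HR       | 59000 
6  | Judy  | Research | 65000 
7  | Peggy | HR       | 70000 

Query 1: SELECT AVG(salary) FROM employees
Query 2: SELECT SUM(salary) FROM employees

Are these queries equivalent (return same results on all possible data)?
No, not equivalent

Query 1 returns: [(71000.0,)]
Query 2 returns: [(426000,)]

Reason: AVG vs SUM give different aggregate values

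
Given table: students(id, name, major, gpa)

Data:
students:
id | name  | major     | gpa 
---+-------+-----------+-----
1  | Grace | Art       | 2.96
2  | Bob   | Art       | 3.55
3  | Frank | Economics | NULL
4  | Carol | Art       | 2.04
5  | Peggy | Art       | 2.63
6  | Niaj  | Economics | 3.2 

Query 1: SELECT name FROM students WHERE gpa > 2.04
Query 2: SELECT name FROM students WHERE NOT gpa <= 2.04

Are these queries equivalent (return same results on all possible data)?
Yes, equivalent

Both queries return: [('Bob',), ('Grace',), ('Niaj',), ('Peggy',)]

Reason: Both filter gpa > 2.04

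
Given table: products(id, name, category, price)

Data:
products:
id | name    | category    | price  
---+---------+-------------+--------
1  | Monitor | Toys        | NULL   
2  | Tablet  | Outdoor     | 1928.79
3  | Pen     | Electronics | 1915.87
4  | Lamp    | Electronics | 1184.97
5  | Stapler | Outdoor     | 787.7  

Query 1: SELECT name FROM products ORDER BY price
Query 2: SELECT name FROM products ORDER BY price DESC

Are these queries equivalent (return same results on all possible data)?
No, not equivalent

Query 1 returns: [('Monitor',), ('Stapler',), ('Lamp',), ('Pen',), ('Tablet',)]
Query 2 returns: [('Tablet',), ('Pen',), ('Lamp',), ('Stapler',), ('Monitor',)]

Reason: ASC vs DESC gives opposite ordering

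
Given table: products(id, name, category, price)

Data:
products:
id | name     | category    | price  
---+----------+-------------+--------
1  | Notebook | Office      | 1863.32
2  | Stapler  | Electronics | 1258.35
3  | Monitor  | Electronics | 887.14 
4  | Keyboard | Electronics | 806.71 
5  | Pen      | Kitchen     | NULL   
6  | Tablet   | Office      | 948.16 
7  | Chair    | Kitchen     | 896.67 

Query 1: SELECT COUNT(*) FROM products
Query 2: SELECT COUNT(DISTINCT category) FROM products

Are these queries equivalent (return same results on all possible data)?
No, not equivalent

Query 1 returns: [(7,)]
Query 2 returns: [(3,)]

Reason: COUNT(*) counts rows, COUNT(DISTINCT category) counts unique categorys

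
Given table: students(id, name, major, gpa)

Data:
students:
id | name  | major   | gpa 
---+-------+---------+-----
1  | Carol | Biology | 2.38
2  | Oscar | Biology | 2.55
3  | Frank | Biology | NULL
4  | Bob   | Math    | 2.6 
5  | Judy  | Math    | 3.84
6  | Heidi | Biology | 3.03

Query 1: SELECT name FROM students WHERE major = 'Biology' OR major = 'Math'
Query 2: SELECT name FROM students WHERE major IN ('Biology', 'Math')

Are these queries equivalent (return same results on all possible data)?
Yes, equivalent

Both queries return: [('Bob',), ('Carol',), ('Frank',), ('Heidi',), ('Judy',), ('Oscar',)]

Reason: OR vs IN are equivalent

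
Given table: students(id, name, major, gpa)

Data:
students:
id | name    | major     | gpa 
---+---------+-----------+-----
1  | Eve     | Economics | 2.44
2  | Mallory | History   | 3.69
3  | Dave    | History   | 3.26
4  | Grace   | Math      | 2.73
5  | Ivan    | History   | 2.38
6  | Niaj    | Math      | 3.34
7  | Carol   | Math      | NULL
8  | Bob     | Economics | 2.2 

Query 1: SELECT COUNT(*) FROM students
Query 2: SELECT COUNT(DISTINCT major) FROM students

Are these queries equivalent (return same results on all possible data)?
No, not equivalent

Query 1 returns: [(8,)]
Query 2 returns: [(3,)]

Reason: COUNT(*) counts rows, COUNT(DISTINCT major) counts unique majors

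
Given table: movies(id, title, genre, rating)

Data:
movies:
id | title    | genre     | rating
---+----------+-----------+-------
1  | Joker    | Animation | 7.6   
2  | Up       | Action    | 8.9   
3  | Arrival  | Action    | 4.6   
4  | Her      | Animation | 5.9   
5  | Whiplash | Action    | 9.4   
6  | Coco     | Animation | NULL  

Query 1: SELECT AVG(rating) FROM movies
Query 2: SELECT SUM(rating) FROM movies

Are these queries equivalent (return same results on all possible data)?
No, not equivalent

Query 1 returns: [(7.279999999999999,)]
Query 2 returns: [(36.4,)]

Reason: AVG vs SUM give different aggregate values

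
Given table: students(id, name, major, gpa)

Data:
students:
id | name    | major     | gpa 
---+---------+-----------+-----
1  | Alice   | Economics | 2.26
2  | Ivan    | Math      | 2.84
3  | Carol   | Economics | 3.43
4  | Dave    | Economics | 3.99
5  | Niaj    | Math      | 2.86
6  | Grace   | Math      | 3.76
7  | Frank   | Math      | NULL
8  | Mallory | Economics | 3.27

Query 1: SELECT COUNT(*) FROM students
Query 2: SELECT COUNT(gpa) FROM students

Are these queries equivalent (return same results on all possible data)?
No, not equivalent

Query 1 returns: [(8,)]
Query 2 returns: [(7,)]

Reason: COUNT(*) includes NULLs, COUNT(column) excludes them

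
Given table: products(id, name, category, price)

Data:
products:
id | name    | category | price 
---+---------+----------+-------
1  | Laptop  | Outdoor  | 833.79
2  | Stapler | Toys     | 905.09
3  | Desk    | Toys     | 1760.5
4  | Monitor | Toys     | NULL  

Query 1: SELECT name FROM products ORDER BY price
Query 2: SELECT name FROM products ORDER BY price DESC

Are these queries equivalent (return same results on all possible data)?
No, not equivalent

Query 1 returns: [('Monitor',), ('Laptop',), ('Stapler',), ('Desk',)]
Query 2 returns: [('Desk',), ('Stapler',), ('Laptop',), ('Monitor',)]

Reason: ASC vs DESC gives opposite ordering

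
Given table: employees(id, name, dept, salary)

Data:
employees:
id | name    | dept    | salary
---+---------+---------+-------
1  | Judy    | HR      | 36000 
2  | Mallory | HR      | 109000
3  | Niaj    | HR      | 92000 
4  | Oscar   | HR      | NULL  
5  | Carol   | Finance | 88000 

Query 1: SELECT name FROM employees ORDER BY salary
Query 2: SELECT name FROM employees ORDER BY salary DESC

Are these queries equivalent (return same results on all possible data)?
No, not equivalent

Query 1 returns: [('Oscar',), ('Judy',), ('Carol',), ('Niaj',), ('Mallory',)]
Query 2 returns: [('Mallory',), ('Niaj',), ('Carol',), ('Judy',), ('Oscar',)]

Reason: ASC vs DESC gives opposite ordering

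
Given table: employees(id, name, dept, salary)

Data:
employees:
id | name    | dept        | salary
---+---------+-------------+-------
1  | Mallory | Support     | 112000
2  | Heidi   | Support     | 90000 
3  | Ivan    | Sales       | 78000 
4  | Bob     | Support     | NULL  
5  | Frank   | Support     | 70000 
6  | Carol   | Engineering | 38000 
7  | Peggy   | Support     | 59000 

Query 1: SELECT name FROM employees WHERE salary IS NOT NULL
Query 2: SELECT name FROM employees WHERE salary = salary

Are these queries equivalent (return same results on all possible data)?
Yes, equivalent

Both queries return: [('Carol',), ('Frank',), ('Heidi',), ('Ivan',), ('Mallory',), ('Peggy',)]

Reason: IS NOT NULL vs self-equality (both exclude NULLs)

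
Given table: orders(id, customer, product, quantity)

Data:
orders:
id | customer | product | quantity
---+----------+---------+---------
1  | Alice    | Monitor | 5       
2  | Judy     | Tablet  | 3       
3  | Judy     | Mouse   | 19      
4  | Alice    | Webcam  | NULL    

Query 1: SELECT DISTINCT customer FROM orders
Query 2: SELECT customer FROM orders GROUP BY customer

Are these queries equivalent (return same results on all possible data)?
Yes, equivalent

Both queries return: [('Alice',), ('Judy',)]

Reason: Both get unique customers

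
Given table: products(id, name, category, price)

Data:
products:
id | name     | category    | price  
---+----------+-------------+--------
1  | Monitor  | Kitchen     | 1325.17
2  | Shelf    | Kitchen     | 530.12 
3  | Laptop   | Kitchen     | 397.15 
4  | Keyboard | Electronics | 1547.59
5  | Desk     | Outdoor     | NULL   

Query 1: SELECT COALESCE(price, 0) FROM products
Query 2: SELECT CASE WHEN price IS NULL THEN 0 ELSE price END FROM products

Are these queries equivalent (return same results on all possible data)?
Yes, equivalent

Both queries return: [(0,), (397.15,), (530.12,), (1325.17,), (1547.59,)]

Reason: COALESCE vs CASE for NULL handling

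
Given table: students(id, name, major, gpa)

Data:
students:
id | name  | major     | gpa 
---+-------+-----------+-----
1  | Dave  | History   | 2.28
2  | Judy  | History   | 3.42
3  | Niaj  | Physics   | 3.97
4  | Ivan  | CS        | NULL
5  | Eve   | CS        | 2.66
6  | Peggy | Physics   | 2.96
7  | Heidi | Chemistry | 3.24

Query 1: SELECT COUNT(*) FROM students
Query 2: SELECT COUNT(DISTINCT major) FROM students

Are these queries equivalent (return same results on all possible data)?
No, not equivalent

Query 1 returns: [(7,)]
Query 2 returns: [(4,)]

Reason: COUNT(*) counts rows, COUNT(DISTINCT major) counts unique majors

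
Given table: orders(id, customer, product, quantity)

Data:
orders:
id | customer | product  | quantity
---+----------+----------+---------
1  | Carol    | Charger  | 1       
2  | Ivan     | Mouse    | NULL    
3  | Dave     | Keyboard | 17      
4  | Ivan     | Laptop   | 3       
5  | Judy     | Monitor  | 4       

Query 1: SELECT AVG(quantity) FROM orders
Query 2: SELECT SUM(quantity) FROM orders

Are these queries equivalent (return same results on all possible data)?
No, not equivalent

Query 1 returns: [(6.25,)]
Query 2 returns: [(25,)]

Reason: AVG vs SUM give different aggregate values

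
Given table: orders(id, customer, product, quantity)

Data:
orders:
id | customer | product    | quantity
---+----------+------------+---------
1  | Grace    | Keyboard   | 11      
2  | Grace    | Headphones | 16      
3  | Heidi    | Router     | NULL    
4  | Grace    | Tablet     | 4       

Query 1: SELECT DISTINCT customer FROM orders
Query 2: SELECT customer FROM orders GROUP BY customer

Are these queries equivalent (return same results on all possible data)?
Yes, equivalent

Both queries return: [('Grace',), ('Heidi',)]

Reason: Both get unique customers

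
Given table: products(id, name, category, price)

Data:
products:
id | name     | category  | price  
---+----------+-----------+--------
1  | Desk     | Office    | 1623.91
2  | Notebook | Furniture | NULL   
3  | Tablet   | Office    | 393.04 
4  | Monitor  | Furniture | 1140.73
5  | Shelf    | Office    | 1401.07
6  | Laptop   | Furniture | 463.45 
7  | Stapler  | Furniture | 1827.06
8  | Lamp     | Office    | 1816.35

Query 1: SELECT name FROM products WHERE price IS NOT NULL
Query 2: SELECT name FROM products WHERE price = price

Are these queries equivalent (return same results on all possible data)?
Yes, equivalent

Both queries return: [('Desk',), ('Lamp',), ('Laptop',), ('Monitor',), ('Shelf',), ('Stapler',), ('Tablet',)]

Reason: IS NOT NULL vs self-equality (both exclude NULLs)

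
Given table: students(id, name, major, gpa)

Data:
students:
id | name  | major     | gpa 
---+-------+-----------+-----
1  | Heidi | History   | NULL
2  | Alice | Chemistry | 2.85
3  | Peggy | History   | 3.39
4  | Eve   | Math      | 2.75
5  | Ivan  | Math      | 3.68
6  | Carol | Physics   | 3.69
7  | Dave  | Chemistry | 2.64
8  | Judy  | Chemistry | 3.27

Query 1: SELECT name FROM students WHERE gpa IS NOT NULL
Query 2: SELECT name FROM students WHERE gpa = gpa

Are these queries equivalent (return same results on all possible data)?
Yes, equivalent

Both queries return: [('Alice',), ('Carol',), ('Dave',), ('Eve',), ('Ivan',), ('Judy',), ('Peggy',)]

Reason: IS NOT NULL vs self-equality (both exclude NULLs)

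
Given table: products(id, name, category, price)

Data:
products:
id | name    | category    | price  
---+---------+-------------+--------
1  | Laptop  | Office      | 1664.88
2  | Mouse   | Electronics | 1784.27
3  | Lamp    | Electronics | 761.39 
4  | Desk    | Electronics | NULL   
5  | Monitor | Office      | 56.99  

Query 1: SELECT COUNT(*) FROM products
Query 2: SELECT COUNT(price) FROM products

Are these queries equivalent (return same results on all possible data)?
No, not equivalent

Query 1 returns: [(5,)]
Query 2 returns: [(4,)]

Reason: COUNT(*) includes NULLs, COUNT(column) excludes them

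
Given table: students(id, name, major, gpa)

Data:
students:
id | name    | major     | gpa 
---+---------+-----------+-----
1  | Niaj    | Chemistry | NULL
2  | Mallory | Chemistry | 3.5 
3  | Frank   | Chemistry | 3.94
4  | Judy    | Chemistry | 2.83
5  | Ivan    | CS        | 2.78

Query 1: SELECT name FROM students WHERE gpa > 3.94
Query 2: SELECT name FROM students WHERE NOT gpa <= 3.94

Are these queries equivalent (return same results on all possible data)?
Yes, equivalent

Both queries return: []

Reason: Both filter gpa > 3.94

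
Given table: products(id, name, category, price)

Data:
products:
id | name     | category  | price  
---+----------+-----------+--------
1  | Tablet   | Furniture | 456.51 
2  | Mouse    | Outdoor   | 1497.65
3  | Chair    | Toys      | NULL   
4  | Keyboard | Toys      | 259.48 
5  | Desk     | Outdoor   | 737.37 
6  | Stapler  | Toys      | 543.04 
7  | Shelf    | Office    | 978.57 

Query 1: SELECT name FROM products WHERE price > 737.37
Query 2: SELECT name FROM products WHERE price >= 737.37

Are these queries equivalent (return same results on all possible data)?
No, not equivalent

Query 1 returns: [('Mouse',), ('Shelf',)]
Query 2 returns: [('Mouse',), ('Desk',), ('Shelf',)]

Reason: > vs >= gives different results when price = 737.37 exists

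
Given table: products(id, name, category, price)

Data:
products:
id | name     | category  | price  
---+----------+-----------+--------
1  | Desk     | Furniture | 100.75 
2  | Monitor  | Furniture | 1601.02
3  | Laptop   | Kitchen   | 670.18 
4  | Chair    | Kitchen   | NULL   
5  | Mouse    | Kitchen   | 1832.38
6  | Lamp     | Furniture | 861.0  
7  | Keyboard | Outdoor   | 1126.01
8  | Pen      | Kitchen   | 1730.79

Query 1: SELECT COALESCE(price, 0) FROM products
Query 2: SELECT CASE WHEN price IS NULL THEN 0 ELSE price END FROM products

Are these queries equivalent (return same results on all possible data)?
Yes, equivalent

Both queries return: [(0,), (100.75,), (670.18,), (861.0,), (1126.01,), (1601.02,), (1730.79,), (1832.38,)]

Reason: COALESCE vs CASE for NULL handling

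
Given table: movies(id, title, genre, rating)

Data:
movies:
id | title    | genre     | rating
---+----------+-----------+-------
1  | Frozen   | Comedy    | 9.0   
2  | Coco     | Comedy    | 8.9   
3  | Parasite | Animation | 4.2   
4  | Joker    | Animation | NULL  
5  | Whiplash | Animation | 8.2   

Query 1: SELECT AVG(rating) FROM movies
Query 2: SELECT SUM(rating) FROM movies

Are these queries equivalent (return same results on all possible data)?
No, not equivalent

Query 1 returns: [(7.575,)]
Query 2 returns: [(30.3,)]

Reason: AVG vs SUM give different aggregate values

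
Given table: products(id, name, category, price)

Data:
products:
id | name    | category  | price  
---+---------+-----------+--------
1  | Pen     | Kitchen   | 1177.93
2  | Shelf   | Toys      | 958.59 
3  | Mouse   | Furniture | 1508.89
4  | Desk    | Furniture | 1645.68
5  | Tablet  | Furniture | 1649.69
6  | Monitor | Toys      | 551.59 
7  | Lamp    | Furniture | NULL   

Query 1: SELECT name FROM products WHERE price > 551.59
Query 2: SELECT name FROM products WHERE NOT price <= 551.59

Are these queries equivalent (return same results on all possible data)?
Yes, equivalent

Both queries return: [('Desk',), ('Mouse',), ('Pen',), ('Shelf',), ('Tablet',)]

Reason: Both filter price > 551.59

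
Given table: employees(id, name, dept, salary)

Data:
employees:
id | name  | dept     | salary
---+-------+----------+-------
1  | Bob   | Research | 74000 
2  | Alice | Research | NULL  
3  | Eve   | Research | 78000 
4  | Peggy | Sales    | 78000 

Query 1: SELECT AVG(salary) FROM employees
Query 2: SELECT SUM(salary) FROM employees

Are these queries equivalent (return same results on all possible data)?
No, not equivalent

Query 1 returns: [(76666.66666666667,)]
Query 2 returns: [(230000,)]

Reason: AVG vs SUM give different aggregate values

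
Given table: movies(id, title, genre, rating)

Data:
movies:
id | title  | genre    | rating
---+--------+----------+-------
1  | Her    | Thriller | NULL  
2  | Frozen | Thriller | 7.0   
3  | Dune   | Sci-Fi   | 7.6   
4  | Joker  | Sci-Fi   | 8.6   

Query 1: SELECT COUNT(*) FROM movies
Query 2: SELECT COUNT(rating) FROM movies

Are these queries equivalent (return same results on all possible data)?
No, not equivalent

Query 1 returns: [(4,)]
Query 2 returns: [(3,)]

Reason: COUNT(*) includes NULLs, COUNT(column) excludes them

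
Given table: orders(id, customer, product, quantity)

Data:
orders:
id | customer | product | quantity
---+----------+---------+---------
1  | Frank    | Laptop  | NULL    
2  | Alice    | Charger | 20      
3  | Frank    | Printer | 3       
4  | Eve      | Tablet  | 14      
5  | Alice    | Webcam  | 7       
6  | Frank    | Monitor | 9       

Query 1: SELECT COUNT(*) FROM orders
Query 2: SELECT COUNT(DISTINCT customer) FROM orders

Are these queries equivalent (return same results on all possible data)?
No, not equivalent

Query 1 returns: [(6,)]
Query 2 returns: [(3,)]

Reason: COUNT(*) counts rows, COUNT(DISTINCT customer) counts unique customers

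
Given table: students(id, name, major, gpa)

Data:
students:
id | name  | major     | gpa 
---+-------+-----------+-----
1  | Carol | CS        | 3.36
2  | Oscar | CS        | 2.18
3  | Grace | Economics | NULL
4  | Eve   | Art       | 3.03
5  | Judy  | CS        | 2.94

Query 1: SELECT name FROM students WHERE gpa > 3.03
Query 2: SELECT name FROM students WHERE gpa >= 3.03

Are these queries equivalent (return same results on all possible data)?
No, not equivalent

Query 1 returns: [('Carol',)]
Query 2 returns: [('Carol',), ('Eve',)]

Reason: > vs >= gives different results when gpa = 3.03 exists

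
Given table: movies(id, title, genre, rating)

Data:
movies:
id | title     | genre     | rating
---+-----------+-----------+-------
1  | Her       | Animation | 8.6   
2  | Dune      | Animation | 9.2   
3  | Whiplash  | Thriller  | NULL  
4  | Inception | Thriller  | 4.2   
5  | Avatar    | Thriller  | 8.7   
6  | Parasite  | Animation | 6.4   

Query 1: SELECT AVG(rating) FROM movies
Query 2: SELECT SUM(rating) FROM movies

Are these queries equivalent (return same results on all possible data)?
No, not equivalent

Query 1 returns: [(7.42,)]
Query 2 returns: [(37.1,)]

Reason: AVG vs SUM give different aggregate values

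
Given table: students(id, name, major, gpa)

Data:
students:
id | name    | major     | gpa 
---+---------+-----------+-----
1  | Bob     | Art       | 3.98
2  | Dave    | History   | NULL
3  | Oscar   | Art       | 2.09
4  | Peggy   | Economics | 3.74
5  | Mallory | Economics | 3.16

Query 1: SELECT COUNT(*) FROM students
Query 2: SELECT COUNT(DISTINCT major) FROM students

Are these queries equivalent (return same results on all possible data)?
No, not equivalent

Query 1 returns: [(5,)]
Query 2 returns: [(3,)]

Reason: COUNT(*) counts rows, COUNT(DISTINCT major) counts unique majors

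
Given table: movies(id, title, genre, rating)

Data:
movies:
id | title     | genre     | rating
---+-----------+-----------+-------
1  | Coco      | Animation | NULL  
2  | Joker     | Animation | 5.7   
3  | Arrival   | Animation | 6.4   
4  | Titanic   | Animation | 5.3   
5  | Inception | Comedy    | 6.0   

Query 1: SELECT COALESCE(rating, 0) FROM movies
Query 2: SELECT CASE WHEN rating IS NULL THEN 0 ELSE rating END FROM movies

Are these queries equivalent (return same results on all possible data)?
Yes, equivalent

Both queries return: [(0,), (5.3,), (5.7,), (6.0,), (6.4,)]

Reason: COALESCE vs CASE for NULL handling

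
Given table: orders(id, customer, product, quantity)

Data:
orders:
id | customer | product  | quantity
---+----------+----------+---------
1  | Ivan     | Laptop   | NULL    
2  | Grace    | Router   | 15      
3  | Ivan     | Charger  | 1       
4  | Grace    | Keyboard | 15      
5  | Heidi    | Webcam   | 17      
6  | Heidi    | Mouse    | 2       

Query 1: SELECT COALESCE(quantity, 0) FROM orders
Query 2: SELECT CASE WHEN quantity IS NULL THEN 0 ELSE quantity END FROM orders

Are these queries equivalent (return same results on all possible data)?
Yes, equivalent

Both queries return: [(0,), (1,), (2,), (15,), (15,), (17,)]

Reason: COALESCE vs CASE for NULL handling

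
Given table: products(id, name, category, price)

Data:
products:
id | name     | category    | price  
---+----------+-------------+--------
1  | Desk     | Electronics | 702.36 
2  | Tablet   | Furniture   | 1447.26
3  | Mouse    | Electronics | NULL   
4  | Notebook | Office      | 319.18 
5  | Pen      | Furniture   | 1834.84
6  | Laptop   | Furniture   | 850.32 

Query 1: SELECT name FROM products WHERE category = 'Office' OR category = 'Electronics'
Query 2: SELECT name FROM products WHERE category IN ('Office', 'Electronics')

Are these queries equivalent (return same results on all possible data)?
Yes, equivalent

Both queries return: [('Desk',), ('Mouse',), ('Notebook',)]

Reason: OR vs IN are equivalent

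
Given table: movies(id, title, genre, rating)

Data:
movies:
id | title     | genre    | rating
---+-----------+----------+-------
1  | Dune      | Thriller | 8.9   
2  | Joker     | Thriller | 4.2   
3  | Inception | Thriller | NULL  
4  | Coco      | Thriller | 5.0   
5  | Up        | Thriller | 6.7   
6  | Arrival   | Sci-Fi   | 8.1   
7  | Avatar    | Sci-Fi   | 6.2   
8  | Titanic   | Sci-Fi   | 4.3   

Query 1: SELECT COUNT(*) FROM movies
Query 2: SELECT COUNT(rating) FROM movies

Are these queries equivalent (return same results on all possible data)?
No, not equivalent

Query 1 returns: [(8,)]
Query 2 returns: [(7,)]

Reason: COUNT(*) includes NULLs, COUNT(column) excludes them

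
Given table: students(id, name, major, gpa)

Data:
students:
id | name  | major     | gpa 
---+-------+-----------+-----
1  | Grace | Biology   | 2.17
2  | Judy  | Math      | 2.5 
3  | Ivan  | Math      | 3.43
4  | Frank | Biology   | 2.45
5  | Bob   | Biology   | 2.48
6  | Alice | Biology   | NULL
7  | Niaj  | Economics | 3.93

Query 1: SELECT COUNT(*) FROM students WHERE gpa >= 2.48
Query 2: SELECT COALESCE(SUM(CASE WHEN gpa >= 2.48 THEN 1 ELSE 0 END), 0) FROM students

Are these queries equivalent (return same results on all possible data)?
Yes, equivalent

Both queries return: [(4,)]

Reason: COUNT with WHERE vs conditional SUM (COALESCE handles empty-table NULL)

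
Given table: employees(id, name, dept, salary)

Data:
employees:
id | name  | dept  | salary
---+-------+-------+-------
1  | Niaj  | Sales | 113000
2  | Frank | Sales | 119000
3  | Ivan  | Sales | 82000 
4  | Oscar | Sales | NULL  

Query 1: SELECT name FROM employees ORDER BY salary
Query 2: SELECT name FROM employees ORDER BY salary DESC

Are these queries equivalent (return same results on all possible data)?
No, not equivalent

Query 1 returns: [('Oscar',), ('Ivan',), ('Niaj',), ('Frank',)]
Query 2 returns: [('Frank',), ('Niaj',), ('Ivan',), ('Oscar',)]

Reason: ASC vs DESC gives opposite ordering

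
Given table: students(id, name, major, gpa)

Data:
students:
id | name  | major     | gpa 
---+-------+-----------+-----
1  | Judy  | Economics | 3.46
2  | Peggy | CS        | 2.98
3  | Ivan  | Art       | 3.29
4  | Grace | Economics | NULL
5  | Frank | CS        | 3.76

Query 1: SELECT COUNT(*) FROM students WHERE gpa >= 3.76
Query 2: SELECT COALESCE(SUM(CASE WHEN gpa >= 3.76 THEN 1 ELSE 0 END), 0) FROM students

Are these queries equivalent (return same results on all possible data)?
Yes, equivalent

Both queries return: [(1,)]

Reason: COUNT with WHERE vs conditional SUM (COALESCE handles empty-table NULL)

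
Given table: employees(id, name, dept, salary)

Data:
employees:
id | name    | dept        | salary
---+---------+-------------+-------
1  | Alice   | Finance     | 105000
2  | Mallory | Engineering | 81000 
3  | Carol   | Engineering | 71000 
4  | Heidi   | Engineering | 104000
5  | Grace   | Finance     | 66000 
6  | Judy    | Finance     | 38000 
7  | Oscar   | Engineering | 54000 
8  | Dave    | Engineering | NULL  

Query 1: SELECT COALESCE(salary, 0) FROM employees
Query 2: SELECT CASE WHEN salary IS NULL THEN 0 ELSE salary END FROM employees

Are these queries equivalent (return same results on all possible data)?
Yes, equivalent

Both queries return: [(0,), (38000,), (54000,), (66000,), (71000,), (81000,), (104000,), (105000,)]

Reason: COALESCE vs CASE for NULL handling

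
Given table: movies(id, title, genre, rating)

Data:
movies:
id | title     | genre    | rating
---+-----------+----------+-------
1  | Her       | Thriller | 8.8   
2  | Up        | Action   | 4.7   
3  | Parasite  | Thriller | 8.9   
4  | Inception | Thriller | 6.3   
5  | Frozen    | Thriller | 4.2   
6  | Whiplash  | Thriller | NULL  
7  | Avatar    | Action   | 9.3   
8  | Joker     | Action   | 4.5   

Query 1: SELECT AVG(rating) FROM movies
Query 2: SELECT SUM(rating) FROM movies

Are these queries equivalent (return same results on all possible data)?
No, not equivalent

Query 1 returns: [(6.671428571428572,)]
Query 2 returns: [(46.7,)]

Reason: AVG vs SUM give different aggregate values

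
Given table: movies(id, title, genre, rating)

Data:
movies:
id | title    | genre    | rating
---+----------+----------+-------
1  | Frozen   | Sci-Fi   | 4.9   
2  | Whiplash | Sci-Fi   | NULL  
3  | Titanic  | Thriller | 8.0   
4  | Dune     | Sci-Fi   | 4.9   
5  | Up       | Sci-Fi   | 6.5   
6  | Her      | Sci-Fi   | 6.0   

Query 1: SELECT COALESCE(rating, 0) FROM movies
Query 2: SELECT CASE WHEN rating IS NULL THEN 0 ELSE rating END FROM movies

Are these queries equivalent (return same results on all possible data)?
Yes, equivalent

Both queries return: [(0,), (4.9,), (4.9,), (6.0,), (6.5,), (8.0,)]

Reason: COALESCE vs CASE for NULL handling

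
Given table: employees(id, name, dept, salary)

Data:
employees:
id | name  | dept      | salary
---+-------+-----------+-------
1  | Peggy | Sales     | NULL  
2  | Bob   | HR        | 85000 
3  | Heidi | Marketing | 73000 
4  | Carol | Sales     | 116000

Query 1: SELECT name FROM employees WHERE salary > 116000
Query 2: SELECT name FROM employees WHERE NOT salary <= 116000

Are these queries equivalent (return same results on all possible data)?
Yes, equivalent

Both queries return: []

Reason: Both filter salary > 116000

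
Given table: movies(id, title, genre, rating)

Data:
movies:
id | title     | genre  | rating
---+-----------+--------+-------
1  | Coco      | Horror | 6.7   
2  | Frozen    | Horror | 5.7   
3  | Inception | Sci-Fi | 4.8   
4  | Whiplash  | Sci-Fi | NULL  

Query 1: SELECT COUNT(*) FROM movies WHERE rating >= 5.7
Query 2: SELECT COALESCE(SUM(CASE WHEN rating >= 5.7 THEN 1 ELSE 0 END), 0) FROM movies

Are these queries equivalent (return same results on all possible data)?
Yes, equivalent

Both queries return: [(2,)]

Reason: COUNT with WHERE vs conditional SUM (COALESCE handles empty-table NULL)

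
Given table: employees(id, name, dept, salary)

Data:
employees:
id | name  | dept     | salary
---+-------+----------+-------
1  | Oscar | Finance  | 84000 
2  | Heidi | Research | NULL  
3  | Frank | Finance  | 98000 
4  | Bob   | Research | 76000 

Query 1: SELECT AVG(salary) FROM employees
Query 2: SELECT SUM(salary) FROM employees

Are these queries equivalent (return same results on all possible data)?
No, not equivalent

Query 1 returns: [(86000.0,)]
Query 2 returns: [(258000,)]

Reason: AVG vs SUM give different aggregate values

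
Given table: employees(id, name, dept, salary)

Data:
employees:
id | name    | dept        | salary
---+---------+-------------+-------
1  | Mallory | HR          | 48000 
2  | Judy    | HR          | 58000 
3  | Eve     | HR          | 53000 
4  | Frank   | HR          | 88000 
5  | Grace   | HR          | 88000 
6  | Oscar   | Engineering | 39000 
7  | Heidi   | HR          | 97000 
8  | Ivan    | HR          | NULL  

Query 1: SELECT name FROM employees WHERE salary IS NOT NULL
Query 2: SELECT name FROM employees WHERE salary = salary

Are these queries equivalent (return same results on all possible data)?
Yes, equivalent

Both queries return: [('Eve',), ('Frank',), ('Grace',), ('Heidi',), ('Judy',), ('Mallory',), ('Oscar',)]

Reason: IS NOT NULL vs self-equality (both exclude NULLs)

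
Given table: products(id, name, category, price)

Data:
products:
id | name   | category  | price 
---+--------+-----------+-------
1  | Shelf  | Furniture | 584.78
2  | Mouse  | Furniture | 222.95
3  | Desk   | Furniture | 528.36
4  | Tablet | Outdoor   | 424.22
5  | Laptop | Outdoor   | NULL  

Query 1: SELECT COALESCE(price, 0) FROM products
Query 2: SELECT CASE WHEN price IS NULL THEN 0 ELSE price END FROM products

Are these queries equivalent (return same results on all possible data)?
Yes, equivalent

Both queries return: [(0,), (222.95,), (424.22,), (528.36,), (584.78,)]

Reason: COALESCE vs CASE for NULL handling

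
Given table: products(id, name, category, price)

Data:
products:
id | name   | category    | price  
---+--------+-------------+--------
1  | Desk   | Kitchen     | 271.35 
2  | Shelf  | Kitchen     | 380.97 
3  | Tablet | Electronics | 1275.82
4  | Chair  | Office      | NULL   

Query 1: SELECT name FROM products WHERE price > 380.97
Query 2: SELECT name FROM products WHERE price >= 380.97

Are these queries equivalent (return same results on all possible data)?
No, not equivalent

Query 1 returns: [('Tablet',)]
Query 2 returns: [('Shelf',), ('Tablet',)]

Reason: > vs >= gives different results when price = 380.97 exists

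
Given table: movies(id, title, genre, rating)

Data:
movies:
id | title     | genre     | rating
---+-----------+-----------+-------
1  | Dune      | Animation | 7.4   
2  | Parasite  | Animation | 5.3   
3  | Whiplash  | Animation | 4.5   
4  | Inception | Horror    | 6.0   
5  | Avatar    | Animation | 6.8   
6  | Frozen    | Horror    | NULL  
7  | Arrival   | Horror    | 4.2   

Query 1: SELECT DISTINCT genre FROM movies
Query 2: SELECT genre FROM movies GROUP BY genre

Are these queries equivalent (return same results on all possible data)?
Yes, equivalent

Both queries return: [('Animation',), ('Horror',)]

Reason: Both get unique genres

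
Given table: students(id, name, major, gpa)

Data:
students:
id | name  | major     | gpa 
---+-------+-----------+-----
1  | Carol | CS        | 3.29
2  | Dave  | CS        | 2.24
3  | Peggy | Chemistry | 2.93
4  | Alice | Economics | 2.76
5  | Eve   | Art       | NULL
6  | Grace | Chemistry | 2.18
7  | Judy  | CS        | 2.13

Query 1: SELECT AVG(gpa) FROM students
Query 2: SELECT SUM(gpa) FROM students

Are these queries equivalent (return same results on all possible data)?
No, not equivalent

Query 1 returns: [(2.5883333333333334,)]
Query 2 returns: [(15.530000000000001,)]

Reason: AVG vs SUM give different aggregate values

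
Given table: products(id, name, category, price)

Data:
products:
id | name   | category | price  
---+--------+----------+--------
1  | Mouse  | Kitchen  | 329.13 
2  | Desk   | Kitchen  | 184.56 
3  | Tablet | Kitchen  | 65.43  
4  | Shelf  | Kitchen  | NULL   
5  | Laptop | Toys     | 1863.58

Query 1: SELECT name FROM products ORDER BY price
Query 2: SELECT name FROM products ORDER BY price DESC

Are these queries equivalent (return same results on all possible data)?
No, not equivalent

Query 1 returns: [('Shelf',), ('Tablet',), ('Desk',), ('Mouse',), ('Laptop',)]
Query 2 returns: [('Laptop',), ('Mouse',), ('Desk',), ('Tablet',), ('Shelf',)]

Reason: ASC vs DESC gives opposite ordering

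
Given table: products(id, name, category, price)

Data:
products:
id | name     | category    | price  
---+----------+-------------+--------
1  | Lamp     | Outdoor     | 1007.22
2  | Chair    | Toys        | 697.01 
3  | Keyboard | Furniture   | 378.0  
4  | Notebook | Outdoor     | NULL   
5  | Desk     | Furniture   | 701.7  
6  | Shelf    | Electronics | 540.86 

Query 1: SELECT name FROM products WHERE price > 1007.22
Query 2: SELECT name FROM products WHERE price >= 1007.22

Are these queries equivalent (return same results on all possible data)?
No, not equivalent

Query 1 returns: []
Query 2 returns: [('Lamp',)]

Reason: > vs >= gives different results when price = 1007.22 exists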